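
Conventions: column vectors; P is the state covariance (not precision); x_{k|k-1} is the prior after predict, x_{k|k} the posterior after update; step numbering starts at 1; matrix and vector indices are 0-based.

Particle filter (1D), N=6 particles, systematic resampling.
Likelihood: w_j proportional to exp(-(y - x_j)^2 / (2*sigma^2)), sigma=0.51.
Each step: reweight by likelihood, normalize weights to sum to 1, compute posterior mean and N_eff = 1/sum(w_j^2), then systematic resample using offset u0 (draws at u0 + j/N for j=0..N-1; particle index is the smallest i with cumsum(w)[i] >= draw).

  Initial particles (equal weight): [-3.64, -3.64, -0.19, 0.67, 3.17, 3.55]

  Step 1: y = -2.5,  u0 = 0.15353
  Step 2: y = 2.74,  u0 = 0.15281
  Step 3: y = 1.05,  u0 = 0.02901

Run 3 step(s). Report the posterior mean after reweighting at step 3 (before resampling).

post_mean = -3.6400

step 1: w=[0.4999, 0.4999, 0.0002, 0.0000, 0.0000, 0.0000]  mean=-3.6393  Neff=2.0009  idx=[0, 0, 0, 1, 1, 1]
step 2: w=[0.1667, 0.1667, 0.1667, 0.1667, 0.1667, 0.1667]  mean=-3.6400  Neff=6.0000  idx=[0, 1, 2, 3, 4, 5]
step 3: w=[0.1667, 0.1667, 0.1667, 0.1667, 0.1667, 0.1667]  mean=-3.6400  Neff=6.0000  idx=[0, 1, 2, 3, 4, 5]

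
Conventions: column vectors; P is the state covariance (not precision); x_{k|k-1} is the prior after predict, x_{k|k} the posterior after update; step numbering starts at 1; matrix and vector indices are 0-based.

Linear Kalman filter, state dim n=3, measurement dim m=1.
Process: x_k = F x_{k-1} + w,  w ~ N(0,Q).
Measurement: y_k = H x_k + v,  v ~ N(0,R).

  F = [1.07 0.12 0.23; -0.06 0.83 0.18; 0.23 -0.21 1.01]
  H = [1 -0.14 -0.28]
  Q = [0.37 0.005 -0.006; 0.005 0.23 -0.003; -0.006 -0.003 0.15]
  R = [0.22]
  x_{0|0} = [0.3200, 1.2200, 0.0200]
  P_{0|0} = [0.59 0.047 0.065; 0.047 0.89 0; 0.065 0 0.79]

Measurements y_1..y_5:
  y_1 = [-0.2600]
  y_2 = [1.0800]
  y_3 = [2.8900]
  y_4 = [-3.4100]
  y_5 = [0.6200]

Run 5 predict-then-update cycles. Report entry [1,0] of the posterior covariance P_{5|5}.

step 1: x^-=[0.4934, 0.9970, -0.1624]  P^-=[1.1442 0.1415 0.3647; 0.1415 0.8648 -0.0143; 0.3647 -0.0143 1.0520]  S=[1.2186]  K=[0.8389; 0.0201; 0.0592]  nu=[-0.6593]  x^+=[-0.0596, 0.9838, -0.2014]  P^+=[0.2867 0.1210 0.3042; 0.1210 0.8643 -0.0158; 0.3042 -0.0158 1.0477]
step 2: x^-=[0.0079, 0.7839, -0.4238]  P^-=[0.9460 0.2737 0.6060; 0.2737 0.8370 0.0390; 0.6060 0.0390 1.4084]  S=[0.8799]  K=[0.8387; 0.1654; 0.2343]  nu=[1.0632]  x^+=[0.8996, 0.9597, -0.1747]  P^+=[0.3270 0.1516 0.4331; 0.1516 0.8130 0.0049; 0.4331 0.0049 1.3601]
step 3: x^-=[1.0376, 0.7112, -0.1710]  P^-=[1.0804 0.3333 0.8313; 0.3333 0.8123 0.1245; 0.8313 0.1245 1.7750]  S=[0.9064]  K=[0.8837; 0.2038; 0.3496]  nu=[1.9041]  x^+=[2.7202, 1.0992, 0.4947]  P^+=[0.3726 0.1701 0.5513; 0.1701 0.7747 0.0600; 0.5513 0.0600 1.6642]
step 4: x^-=[3.1563, 0.8382, 0.8945]  P^-=[1.2141 0.3883 1.0486; 0.3883 0.8080 0.2314; 1.0486 0.2314 2.1158]  S=[0.9380]  K=[0.9233; 0.2242; 0.4517]  nu=[-6.1985]  x^+=[-2.5671, -0.5518, -1.9056]  P^+=[0.4144 0.1940 0.6573; 0.1940 0.7608 0.1364; 0.6573 0.1364 1.9244]
step 5: x^-=[-3.2513, -0.6470, -2.3992]  P^-=[1.3380 0.4513 1.2407; 0.4513 0.8252 0.3446; 1.2407 0.3446 2.3974]  S=[0.9680]  K=[0.9581; 0.2472; 0.5384]  nu=[3.1089]  x^+=[-0.2727, 0.1214, -0.7255]  P^+=[0.4494 0.2220 0.7413; 0.2220 0.7661 0.2158; 0.7413 0.2158 2.1168]

P_post[1,0] = 0.2220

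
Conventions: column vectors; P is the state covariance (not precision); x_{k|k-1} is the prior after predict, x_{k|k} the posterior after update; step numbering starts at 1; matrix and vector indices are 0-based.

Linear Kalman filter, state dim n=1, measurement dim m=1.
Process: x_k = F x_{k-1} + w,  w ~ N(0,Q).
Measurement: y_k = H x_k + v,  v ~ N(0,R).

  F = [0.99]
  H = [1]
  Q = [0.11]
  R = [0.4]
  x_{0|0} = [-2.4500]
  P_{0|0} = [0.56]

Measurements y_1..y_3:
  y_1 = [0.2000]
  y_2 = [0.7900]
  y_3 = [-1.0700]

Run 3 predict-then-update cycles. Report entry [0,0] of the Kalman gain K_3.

step 1: x^-=[-2.4255]  P^-=[0.6589]  S=[1.0589]  K=[0.6222]  nu=[2.6255]  x^+=[-0.7918]  P^+=[0.2489]
step 2: x^-=[-0.7839]  P^-=[0.3539]  S=[0.7539]  K=[0.4695]  nu=[1.5739]  x^+=[-0.0450]  P^+=[0.1878]
step 3: x^-=[-0.0446]  P^-=[0.2940]  S=[0.6940]  K=[0.4237]  nu=[-1.0254]  x^+=[-0.4790]  P^+=[0.1695]

K[0,0] = 0.4237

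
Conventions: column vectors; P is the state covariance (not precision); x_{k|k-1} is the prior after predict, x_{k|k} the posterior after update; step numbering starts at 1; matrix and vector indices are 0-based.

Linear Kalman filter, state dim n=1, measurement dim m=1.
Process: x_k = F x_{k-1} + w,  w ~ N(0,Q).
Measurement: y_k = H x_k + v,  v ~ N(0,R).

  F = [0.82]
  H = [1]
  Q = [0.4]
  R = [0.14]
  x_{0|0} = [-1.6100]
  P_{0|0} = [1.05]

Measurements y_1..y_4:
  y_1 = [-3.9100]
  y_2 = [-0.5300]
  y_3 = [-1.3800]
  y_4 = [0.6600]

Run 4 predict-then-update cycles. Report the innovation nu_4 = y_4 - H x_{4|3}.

step 1: x^-=[-1.3202]  P^-=[1.1060]  S=[1.2460]  K=[0.8876]  nu=[-2.5898]  x^+=[-3.6190]  P^+=[0.1243]
step 2: x^-=[-2.9676]  P^-=[0.4836]  S=[0.6236]  K=[0.7755]  nu=[2.4376]  x^+=[-1.0773]  P^+=[0.1086]
step 3: x^-=[-0.8834]  P^-=[0.4730]  S=[0.6130]  K=[0.7716]  nu=[-0.4966]  x^+=[-1.2666]  P^+=[0.1080]
step 4: x^-=[-1.0386]  P^-=[0.4726]  S=[0.6126]  K=[0.7715]  nu=[1.6986]  x^+=[0.2718]  P^+=[0.1080]

innov = [1.6986]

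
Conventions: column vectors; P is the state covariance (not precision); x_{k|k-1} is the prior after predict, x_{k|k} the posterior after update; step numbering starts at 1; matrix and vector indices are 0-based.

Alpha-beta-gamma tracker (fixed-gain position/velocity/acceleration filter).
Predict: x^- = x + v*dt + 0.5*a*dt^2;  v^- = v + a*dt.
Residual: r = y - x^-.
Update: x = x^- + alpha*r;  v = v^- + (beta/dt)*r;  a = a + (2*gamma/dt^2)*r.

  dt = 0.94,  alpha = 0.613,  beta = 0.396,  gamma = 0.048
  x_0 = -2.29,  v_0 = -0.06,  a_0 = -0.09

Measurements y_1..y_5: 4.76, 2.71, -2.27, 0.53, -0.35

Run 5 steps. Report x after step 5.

step 1: x_pred=-2.3862  r=7.1462  x^+=1.9944  v^+=2.8659  a^+=0.6864
step 2: x_pred=4.9916  r=-2.2816  x^+=3.5930  v^+=2.5499  a^+=0.4385
step 3: x_pred=6.1837  r=-8.4537  x^+=1.0016  v^+=-0.5992  a^+=-0.4799
step 4: x_pred=0.2263  r=0.3037  x^+=0.4125  v^+=-0.9224  a^+=-0.4469
step 5: x_pred=-0.6521  r=0.3021  x^+=-0.4669  v^+=-1.2153  a^+=-0.4141

x_post = -0.4669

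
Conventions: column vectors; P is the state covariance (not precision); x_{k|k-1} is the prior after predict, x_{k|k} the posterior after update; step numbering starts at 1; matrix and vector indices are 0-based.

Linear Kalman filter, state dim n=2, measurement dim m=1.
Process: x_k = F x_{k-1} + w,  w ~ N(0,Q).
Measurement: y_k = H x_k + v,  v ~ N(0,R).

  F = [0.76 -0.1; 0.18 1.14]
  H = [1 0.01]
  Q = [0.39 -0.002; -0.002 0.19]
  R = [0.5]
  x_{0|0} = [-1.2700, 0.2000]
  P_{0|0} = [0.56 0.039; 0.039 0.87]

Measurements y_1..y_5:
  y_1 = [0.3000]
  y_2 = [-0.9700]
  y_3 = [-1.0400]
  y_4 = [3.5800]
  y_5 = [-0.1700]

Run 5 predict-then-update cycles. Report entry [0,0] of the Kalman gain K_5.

step 1: x^-=[-0.9852, -0.0006]  P^-=[0.7162 0.0085; 0.0085 1.3548]  S=[1.2165]  K=[0.5888; 0.0181]  nu=[1.2852]  x^+=[-0.2285, 0.0227]  P^+=[0.2945 -0.0045; -0.0045 1.3544]
step 2: x^-=[-0.1759, -0.0152]  P^-=[0.5743 -0.1199; -0.1199 1.9579]  S=[1.0721]  K=[0.5346; -0.0936]  nu=[-0.7940]  x^+=[-0.6003, 0.0591]  P^+=[0.2679 -0.0663; -0.0663 1.9485]
step 3: x^-=[-0.4621, -0.0407]  P^-=[0.5743 -0.2437; -0.2437 2.7037]  S=[1.0697]  K=[0.5346; -0.2025]  nu=[-0.5774]  x^+=[-0.7709, 0.0762]  P^+=[0.2686 -0.1279; -0.1279 2.6599]
step 4: x^-=[-0.5935, -0.0518]  P^-=[0.5912 -0.3770; -0.3770 3.6030]  S=[1.0840]  K=[0.5419; -0.3145]  nu=[4.1740]  x^+=[1.6684, -1.3646]  P^+=[0.2729 -0.1922; -0.1922 3.4957]
step 5: x^-=[1.4044, -1.2554]  P^-=[0.6118 -0.5263; -0.5263 4.6630]  S=[1.1017]  K=[0.5505; -0.4353]  nu=[-1.5619]  x^+=[0.5446, -0.5754]  P^+=[0.2779 -0.2622; -0.2622 4.4542]

K[0,0] = 0.5505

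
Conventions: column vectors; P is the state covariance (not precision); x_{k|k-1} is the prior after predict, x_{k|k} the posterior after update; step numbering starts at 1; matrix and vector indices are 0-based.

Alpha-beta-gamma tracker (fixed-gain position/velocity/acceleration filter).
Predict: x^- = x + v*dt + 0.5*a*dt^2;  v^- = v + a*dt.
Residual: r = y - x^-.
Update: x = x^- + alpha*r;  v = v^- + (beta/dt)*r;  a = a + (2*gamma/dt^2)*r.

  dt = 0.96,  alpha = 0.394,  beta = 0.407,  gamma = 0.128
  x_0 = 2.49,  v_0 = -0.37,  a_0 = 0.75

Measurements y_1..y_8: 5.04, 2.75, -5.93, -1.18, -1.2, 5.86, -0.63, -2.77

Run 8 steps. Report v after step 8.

v_post = 4.8300

step 1: x_pred=2.4804  r=2.5596  x^+=3.4889  v^+=1.4352  a^+=1.4610
step 2: x_pred=5.5399  r=-2.7899  x^+=4.4407  v^+=1.6549  a^+=0.6860
step 3: x_pred=6.3455  r=-12.2755  x^+=1.5090  v^+=-2.8908  a^+=-2.7238
step 4: x_pred=-2.5213  r=1.3413  x^+=-1.9928  v^+=-4.9370  a^+=-2.3512
step 5: x_pred=-7.8158  r=6.6158  x^+=-5.2092  v^+=-4.3894  a^+=-0.5135
step 6: x_pred=-9.6596  r=15.5196  x^+=-3.5449  v^+=1.6973  a^+=3.7975
step 7: x_pred=-0.1656  r=-0.4644  x^+=-0.3486  v^+=5.1460  a^+=3.6685
step 8: x_pred=6.2820  r=-9.0520  x^+=2.7155  v^+=4.8300  a^+=1.1540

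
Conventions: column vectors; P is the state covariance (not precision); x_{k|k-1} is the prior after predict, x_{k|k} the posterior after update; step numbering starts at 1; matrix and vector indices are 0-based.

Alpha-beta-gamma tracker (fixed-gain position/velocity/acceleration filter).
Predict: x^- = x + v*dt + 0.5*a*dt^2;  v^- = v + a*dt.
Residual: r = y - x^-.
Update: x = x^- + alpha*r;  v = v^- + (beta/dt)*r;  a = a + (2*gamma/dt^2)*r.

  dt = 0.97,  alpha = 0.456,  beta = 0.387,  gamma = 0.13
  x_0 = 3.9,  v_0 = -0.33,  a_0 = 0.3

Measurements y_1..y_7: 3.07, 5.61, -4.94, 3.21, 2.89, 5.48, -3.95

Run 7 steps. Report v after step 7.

v_post = 1.0644

step 1: x_pred=3.7210  r=-0.6510  x^+=3.4242  v^+=-0.2987  a^+=0.1201
step 2: x_pred=3.1909  r=2.4191  x^+=4.2940  v^+=0.7829  a^+=0.7886
step 3: x_pred=5.4244  r=-10.3644  x^+=0.6982  v^+=-2.5873  a^+=-2.0754
step 4: x_pred=-2.7878  r=5.9978  x^+=-0.0528  v^+=-2.2075  a^+=-0.4181
step 5: x_pred=-2.3907  r=5.2807  x^+=0.0173  v^+=-0.5062  a^+=1.0412
step 6: x_pred=0.0161  r=5.4639  x^+=2.5077  v^+=2.6837  a^+=2.5510
step 7: x_pred=6.3110  r=-10.2610  x^+=1.6320  v^+=1.0644  a^+=-0.2844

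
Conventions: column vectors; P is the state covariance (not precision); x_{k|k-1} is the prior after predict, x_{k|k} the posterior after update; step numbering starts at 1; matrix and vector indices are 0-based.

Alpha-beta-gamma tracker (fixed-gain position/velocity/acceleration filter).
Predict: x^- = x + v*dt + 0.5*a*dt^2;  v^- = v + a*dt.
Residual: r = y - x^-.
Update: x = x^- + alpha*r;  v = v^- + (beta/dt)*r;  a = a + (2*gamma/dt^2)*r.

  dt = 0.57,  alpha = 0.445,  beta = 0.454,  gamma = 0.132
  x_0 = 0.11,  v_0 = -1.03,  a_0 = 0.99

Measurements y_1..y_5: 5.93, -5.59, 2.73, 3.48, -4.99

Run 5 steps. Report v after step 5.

v_post = -3.9939

step 1: x_pred=-0.3163  r=6.2463  x^+=2.4633  v^+=4.5094  a^+=6.0655
step 2: x_pred=6.0190  r=-11.6090  x^+=0.8530  v^+=-1.2798  a^+=-3.3675
step 3: x_pred=-0.4235  r=3.1535  x^+=0.9798  v^+=-0.6875  a^+=-0.8051
step 4: x_pred=0.4571  r=3.0229  x^+=1.8023  v^+=1.2613  a^+=1.6511
step 5: x_pred=2.7895  r=-7.7795  x^+=-0.6724  v^+=-3.9939  a^+=-4.6701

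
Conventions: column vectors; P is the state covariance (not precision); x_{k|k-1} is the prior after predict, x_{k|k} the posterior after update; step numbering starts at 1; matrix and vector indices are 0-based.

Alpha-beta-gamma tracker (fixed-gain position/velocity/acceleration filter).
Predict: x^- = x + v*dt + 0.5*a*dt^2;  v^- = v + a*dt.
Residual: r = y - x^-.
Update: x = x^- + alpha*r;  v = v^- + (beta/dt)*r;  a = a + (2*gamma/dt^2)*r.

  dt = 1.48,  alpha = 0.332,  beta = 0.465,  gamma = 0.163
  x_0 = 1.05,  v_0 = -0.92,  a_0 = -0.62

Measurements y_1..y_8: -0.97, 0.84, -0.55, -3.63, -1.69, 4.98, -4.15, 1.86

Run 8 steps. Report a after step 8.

a_post = -1.0429

step 1: x_pred=-0.9906  r=0.0206  x^+=-0.9838  v^+=-1.8311  a^+=-0.6169
step 2: x_pred=-4.3695  r=5.2095  x^+=-2.6399  v^+=-1.1074  a^+=0.1584
step 3: x_pred=-4.1054  r=3.5554  x^+=-2.9250  v^+=0.2441  a^+=0.6876
step 4: x_pred=-1.8107  r=-1.8193  x^+=-2.4147  v^+=0.6901  a^+=0.4168
step 5: x_pred=-0.9369  r=-0.7531  x^+=-1.1869  v^+=1.0703  a^+=0.3047
step 6: x_pred=0.7309  r=4.2491  x^+=2.1416  v^+=2.8563  a^+=0.9371
step 7: x_pred=7.3953  r=-11.5453  x^+=3.5623  v^+=0.6158  a^+=-0.7812
step 8: x_pred=3.6182  r=-1.7582  x^+=3.0345  v^+=-1.0927  a^+=-1.0429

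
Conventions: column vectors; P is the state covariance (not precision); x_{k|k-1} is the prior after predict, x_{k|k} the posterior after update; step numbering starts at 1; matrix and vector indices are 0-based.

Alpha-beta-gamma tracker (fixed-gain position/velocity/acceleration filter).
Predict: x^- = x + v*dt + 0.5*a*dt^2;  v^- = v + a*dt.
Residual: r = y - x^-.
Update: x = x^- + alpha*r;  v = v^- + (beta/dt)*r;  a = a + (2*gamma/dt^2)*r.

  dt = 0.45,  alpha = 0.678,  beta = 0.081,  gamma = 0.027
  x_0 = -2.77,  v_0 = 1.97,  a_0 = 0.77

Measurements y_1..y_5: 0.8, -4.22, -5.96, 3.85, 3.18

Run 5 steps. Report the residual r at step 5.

step 1: x_pred=-1.8055  r=2.6055  x^+=-0.0390  v^+=2.7855  a^+=1.4648
step 2: x_pred=1.3628  r=-5.5828  x^+=-2.4223  v^+=2.4398  a^+=-0.0239
step 3: x_pred=-1.3269  r=-4.6331  x^+=-4.4681  v^+=1.5950  a^+=-1.2594
step 4: x_pred=-3.8779  r=7.7279  x^+=1.3616  v^+=2.4193  a^+=0.8013
step 5: x_pred=2.5314  r=0.6486  x^+=2.9712  v^+=2.8966  a^+=0.9743

resid = 0.6486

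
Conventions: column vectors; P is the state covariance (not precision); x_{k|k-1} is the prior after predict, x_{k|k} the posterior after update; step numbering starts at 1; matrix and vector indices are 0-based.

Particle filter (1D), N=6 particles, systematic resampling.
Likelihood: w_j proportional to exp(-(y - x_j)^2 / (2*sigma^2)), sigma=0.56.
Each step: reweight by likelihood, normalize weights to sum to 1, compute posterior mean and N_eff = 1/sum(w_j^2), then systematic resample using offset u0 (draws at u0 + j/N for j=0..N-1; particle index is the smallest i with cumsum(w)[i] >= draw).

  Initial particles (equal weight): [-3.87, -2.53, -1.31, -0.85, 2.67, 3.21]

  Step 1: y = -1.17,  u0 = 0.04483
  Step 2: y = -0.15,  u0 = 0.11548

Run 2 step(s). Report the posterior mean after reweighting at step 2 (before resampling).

step 1: w=[0.0000, 0.0280, 0.5180, 0.4540, 0.0000, 0.0000]  mean=-1.1354  Neff=2.1043  idx=[2, 2, 2, 2, 3, 3]
step 2: w=[0.0846, 0.0846, 0.0846, 0.0846, 0.3309, 0.3309]  mean=-1.0056  Neff=4.0396  idx=[1, 3, 4, 4, 5, 5]

post_mean = -1.0056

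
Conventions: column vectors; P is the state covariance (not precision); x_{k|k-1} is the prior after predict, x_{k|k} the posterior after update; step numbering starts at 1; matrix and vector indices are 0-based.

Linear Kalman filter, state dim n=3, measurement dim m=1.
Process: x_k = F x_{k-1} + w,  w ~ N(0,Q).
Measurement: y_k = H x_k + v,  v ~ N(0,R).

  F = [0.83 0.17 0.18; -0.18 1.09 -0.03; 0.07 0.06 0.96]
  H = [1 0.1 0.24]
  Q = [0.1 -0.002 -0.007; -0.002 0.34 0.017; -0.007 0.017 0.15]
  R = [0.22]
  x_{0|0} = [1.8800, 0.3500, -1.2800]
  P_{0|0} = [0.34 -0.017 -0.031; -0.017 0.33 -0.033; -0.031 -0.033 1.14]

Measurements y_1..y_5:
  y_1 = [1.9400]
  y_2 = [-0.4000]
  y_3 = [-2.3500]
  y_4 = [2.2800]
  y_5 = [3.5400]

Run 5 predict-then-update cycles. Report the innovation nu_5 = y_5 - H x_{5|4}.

step 1: x^-=[1.3895, 0.0815, -1.0762]  P^-=[0.3646 -0.0172 0.1812; -0.0172 0.7526 -0.0287; 0.1812 -0.0287 1.1954]  S=[0.7432]  K=[0.5468; 0.0689; 0.6260]  nu=[0.8006]  x^+=[1.8273, 0.1366, -0.5750]  P^+=[0.1424 -0.0452 -0.0732; -0.0452 0.7491 -0.0607; -0.0732 -0.0607 0.9041]
step 2: x^-=[1.4364, -0.1627, -0.4159]  P^-=[0.2107 0.0637 0.0926; 0.0637 1.2563 -0.0154; 0.0926 -0.0154 0.9694]  S=[0.5555]  K=[0.4307; 0.3342; 0.5826]  nu=[-1.7203]  x^+=[0.6954, -0.7377, -1.4182]  P^+=[0.1076 -0.0162 -0.0469; -0.0162 1.1943 -0.1236; -0.0469 -0.1236 0.7808]
step 3: x^-=[0.1965, -0.8867, -1.3570]  P^-=[0.2078 0.1639 0.0859; 0.1639 1.7770 -0.0507; 0.0859 -0.0507 0.8538]  S=[0.5663]  K=[0.4323; 0.5816; 0.5046]  nu=[-2.1322]  x^+=[-0.7252, -2.1269, -2.4328]  P^+=[0.1020 0.0215 -0.0376; 0.0215 1.5855 -0.2169; -0.0376 -0.2169 0.7096]
step 4: x^-=[-1.4014, -2.1148, -2.5139]  P^-=[0.2206 0.2522 0.0709; 0.2522 2.2330 -0.1197; 0.0709 -0.1197 0.7803]  S=[0.5866]  K=[0.4481; 0.7616; 0.4196]  nu=[4.4962]  x^+=[0.6132, 1.3097, -0.6271]  P^+=[0.1028 0.0520 -0.0394; 0.0520 1.8927 -0.3072; -0.0394 -0.3072 0.6770]
step 5: x^-=[0.6188, 1.3360, -0.4805]  P^-=[0.2316 0.3187 0.0531; 0.3187 2.5919 -0.1906; 0.0531 -0.1906 0.7410]  S=[0.6003]  K=[0.4601; 0.8866; 0.3530]  nu=[2.9030]  x^+=[1.9545, 3.9097, 0.5442]  P^+=[0.1045 0.0739 -0.0444; 0.0739 2.1201 -0.3784; -0.0444 -0.3784 0.6662]

innov = [2.9030]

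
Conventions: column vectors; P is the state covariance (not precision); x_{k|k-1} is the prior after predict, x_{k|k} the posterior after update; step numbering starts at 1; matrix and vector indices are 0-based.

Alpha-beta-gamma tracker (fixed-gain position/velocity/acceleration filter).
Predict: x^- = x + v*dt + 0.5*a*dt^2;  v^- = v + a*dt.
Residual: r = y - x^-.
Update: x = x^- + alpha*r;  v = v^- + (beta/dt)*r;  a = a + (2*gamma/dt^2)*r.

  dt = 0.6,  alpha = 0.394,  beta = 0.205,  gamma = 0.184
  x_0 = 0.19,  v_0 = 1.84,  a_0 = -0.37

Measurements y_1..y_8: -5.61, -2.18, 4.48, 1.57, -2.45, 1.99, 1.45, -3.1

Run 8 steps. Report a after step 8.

a_post = -19.9637

step 1: x_pred=1.2274  r=-6.8374  x^+=-1.4665  v^+=-0.7181  a^+=-7.3593
step 2: x_pred=-3.2221  r=1.0421  x^+=-2.8115  v^+=-4.7777  a^+=-6.2941
step 3: x_pred=-6.8110  r=11.2910  x^+=-2.3624  v^+=-4.6964  a^+=5.2479
step 4: x_pred=-4.2356  r=5.8056  x^+=-1.9482  v^+=0.4359  a^+=11.1824
step 5: x_pred=0.3262  r=-2.7762  x^+=-0.7676  v^+=6.1969  a^+=8.3445
step 6: x_pred=4.4525  r=-2.4625  x^+=3.4823  v^+=10.3622  a^+=5.8273
step 7: x_pred=10.7485  r=-9.2985  x^+=7.0849  v^+=10.6816  a^+=-3.6779
step 8: x_pred=12.8318  r=-15.9318  x^+=6.5547  v^+=3.0315  a^+=-19.9637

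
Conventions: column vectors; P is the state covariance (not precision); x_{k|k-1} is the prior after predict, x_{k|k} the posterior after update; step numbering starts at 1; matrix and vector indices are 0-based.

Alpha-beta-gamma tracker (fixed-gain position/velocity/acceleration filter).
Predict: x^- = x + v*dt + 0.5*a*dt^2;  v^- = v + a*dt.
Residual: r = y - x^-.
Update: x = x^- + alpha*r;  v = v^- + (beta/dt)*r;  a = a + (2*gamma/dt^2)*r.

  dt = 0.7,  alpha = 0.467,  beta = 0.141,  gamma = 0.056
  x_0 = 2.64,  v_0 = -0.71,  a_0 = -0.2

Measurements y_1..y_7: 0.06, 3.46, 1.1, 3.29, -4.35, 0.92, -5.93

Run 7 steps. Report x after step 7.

step 1: x_pred=2.0940  r=-2.0340  x^+=1.1441  v^+=-1.2597  a^+=-0.6649
step 2: x_pred=0.0994  r=3.3606  x^+=1.6688  v^+=-1.0482  a^+=0.1032
step 3: x_pred=0.9603  r=0.1397  x^+=1.0256  v^+=-0.9478  a^+=0.1351
step 4: x_pred=0.3952  r=2.8948  x^+=1.7471  v^+=-0.2701  a^+=0.7968
step 5: x_pred=1.7532  r=-6.1032  x^+=-1.0970  v^+=-0.9417  a^+=-0.5982
step 6: x_pred=-1.9028  r=2.8228  x^+=-0.5845  v^+=-0.7919  a^+=0.0470
step 7: x_pred=-1.1273  r=-4.8027  x^+=-3.3702  v^+=-1.7264  a^+=-1.0507

x_post = -3.3702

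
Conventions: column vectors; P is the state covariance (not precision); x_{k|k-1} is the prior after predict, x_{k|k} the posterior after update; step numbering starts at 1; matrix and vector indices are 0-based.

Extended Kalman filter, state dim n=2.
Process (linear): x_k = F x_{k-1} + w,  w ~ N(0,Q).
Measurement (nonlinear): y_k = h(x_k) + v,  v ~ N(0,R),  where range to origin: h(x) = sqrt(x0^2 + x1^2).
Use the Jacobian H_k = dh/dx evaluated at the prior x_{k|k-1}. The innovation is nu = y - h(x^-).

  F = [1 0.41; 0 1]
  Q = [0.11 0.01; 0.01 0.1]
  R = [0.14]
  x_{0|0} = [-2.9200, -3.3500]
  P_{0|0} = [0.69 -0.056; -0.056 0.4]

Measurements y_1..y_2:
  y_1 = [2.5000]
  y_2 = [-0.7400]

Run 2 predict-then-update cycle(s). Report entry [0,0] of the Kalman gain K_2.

step 1: x^-=[-4.2935, -3.3500]  P^-=[0.8213 0.1180; 0.1180 0.5000]  H_jac=[-0.7884 -0.6152]  S=[0.9542]  K=[-0.7547; -0.4198]  nu=[-2.9458]  x^+=[-2.0703, -2.1132]  P^+=[0.2778 -0.1843; -0.1843 0.3318]
step 2: x^-=[-2.9367, -2.1132]  P^-=[0.2925 -0.0383; -0.0383 0.4318]  H_jac=[-0.8117 -0.5841]  S=[0.4437]  K=[-0.4846; -0.4984]  nu=[-4.3580]  x^+=[-0.8247, 0.0587]  P^+=[0.1883 -0.1455; -0.1455 0.3216]

K[0,0] = -0.4846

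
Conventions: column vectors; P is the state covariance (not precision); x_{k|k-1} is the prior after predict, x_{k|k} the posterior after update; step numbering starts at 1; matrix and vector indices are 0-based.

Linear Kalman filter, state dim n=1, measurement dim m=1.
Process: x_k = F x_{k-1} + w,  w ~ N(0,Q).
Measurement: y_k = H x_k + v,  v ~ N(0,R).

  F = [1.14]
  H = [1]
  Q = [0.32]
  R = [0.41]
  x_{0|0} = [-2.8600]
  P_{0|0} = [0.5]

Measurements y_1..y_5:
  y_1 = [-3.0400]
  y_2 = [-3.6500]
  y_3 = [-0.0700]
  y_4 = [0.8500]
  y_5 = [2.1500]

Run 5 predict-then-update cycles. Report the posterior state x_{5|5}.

x_post = [1.2277]

step 1: x^-=[-3.2604]  P^-=[0.9698]  S=[1.3798]  K=[0.7029]  nu=[0.2204]  x^+=[-3.1055]  P^+=[0.2882]
step 2: x^-=[-3.5403]  P^-=[0.6945]  S=[1.1045]  K=[0.6288]  nu=[-0.1097]  x^+=[-3.6093]  P^+=[0.2578]
step 3: x^-=[-4.1146]  P^-=[0.6550]  S=[1.0650]  K=[0.6150]  nu=[4.0446]  x^+=[-1.6270]  P^+=[0.2522]
step 4: x^-=[-1.8548]  P^-=[0.6477]  S=[1.0577]  K=[0.6124]  nu=[2.7048]  x^+=[-0.1984]  P^+=[0.2511]
step 5: x^-=[-0.2262]  P^-=[0.6463]  S=[1.0563]  K=[0.6119]  nu=[2.3762]  x^+=[1.2277]  P^+=[0.2509]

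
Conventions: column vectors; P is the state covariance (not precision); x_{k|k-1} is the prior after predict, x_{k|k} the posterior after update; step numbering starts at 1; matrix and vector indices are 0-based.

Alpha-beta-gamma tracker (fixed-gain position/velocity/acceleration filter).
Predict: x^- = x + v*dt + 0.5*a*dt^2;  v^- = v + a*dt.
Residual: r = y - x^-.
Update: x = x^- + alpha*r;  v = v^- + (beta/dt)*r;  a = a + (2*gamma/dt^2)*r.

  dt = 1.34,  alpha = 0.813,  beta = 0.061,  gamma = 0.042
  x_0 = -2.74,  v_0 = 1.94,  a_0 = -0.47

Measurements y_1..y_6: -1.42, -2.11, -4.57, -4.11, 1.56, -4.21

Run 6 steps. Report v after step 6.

v_post = -2.4087

step 1: x_pred=-0.5624  r=-0.8576  x^+=-1.2596  v^+=1.2712  a^+=-0.5101
step 2: x_pred=-0.0143  r=-2.0957  x^+=-1.7181  v^+=0.4922  a^+=-0.6082
step 3: x_pred=-1.6046  r=-2.9654  x^+=-4.0155  v^+=-0.4577  a^+=-0.7469
step 4: x_pred=-5.2994  r=1.1894  x^+=-4.3324  v^+=-1.4044  a^+=-0.6912
step 5: x_pred=-6.8349  r=8.3949  x^+=-0.0099  v^+=-1.9485  a^+=-0.2985
step 6: x_pred=-2.8889  r=-1.3211  x^+=-3.9630  v^+=-2.4087  a^+=-0.3603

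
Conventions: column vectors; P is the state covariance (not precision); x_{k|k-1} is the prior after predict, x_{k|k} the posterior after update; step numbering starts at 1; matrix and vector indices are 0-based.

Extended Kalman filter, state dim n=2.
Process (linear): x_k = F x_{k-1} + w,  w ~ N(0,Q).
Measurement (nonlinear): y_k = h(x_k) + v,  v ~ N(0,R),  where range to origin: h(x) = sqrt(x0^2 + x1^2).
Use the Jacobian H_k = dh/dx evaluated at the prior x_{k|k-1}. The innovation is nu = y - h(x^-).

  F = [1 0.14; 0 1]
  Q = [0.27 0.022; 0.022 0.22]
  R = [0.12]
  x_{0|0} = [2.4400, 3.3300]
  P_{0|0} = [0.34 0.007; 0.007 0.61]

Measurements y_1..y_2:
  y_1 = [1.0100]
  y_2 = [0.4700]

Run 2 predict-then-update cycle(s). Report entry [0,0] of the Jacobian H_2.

H_jac[0,0] = 0.8270

step 1: x^-=[2.9062, 3.3300]  P^-=[0.6239 0.1144; 0.1144 0.8300]  H_jac=[0.6575 0.7534]  S=[0.9742]  K=[0.5096; 0.7191]  nu=[-3.4098]  x^+=[1.1687, 0.8781]  P^+=[0.3709 -0.2426; -0.2426 0.3262]
step 2: x^-=[1.2916, 0.8781]  P^-=[0.5794 -0.1749; -0.1749 0.5462]  H_jac=[0.8270 0.5622]  S=[0.5263]  K=[0.7236; 0.3087]  nu=[-1.0918]  x^+=[0.5015, 0.5410]  P^+=[0.3038 -0.2925; -0.2925 0.4961]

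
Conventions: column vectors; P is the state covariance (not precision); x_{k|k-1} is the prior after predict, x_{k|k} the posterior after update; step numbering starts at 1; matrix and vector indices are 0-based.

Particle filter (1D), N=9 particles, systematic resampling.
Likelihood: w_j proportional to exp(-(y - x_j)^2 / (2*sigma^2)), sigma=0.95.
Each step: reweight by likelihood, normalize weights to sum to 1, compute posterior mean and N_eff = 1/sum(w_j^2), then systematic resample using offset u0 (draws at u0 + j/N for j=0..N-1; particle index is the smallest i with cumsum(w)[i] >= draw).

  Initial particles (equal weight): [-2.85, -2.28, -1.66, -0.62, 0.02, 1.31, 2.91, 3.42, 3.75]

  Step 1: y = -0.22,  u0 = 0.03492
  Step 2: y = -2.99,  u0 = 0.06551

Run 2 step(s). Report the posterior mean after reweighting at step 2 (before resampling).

step 1: w=[0.0083, 0.0367, 0.1221, 0.3525, 0.3731, 0.1053, 0.0017, 0.0002, 0.0001]  mean=-0.3773  Neff=3.4383  idx=[1, 2, 3, 3, 3, 4, 4, 4, 5]
step 2: w=[0.5886, 0.2921, 0.0346, 0.0346, 0.0346, 0.0051, 0.0051, 0.0051, 0.0000]  mean=-1.8908  Neff=2.2969  idx=[0, 0, 0, 0, 0, 1, 1, 1, 4]

post_mean = -1.8908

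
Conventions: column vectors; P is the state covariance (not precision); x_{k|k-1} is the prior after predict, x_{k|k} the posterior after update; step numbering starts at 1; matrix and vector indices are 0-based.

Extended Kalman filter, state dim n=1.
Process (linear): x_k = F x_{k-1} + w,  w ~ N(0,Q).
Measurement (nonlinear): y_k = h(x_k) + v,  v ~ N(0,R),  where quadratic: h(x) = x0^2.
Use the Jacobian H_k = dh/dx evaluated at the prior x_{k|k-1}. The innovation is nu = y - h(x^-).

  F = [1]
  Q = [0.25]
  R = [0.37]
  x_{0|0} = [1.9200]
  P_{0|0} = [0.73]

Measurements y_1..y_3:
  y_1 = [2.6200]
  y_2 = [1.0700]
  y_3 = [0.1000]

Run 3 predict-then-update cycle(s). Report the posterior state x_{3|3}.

step 1: x^-=[1.9200]  P^-=[0.9800]  H_jac=[3.8400]  S=[14.8207]  K=[0.2539]  nu=[-1.0664]  x^+=[1.6492]  P^+=[0.0245]
step 2: x^-=[1.6492]  P^-=[0.2745]  H_jac=[3.2984]  S=[3.3561]  K=[0.2697]  nu=[-1.6499]  x^+=[1.2042]  P^+=[0.0303]
step 3: x^-=[1.2042]  P^-=[0.2803]  H_jac=[2.4083]  S=[1.9955]  K=[0.3382]  nu=[-1.3500]  x^+=[0.7475]  P^+=[0.0520]

x_post = [0.7475]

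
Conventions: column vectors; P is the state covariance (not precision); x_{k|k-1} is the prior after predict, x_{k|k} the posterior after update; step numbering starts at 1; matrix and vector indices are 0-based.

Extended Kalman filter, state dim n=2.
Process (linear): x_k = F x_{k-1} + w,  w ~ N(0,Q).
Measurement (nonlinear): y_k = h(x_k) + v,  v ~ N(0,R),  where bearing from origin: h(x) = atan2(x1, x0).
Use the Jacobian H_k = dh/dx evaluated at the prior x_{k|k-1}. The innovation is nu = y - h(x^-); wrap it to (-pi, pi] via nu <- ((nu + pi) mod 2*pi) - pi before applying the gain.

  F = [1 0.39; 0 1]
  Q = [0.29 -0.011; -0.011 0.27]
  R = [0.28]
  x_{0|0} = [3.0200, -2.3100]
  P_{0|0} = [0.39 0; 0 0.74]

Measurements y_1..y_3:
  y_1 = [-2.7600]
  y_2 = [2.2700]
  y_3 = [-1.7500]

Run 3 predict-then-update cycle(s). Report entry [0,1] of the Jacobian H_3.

H_jac[0,1] = -0.1210

step 1: x^-=[2.1191, -2.3100]  P^-=[0.7926 0.2776; 0.2776 1.0100]  H_jac=[0.2351 0.2156]  S=[0.3989]  K=[0.6171; 0.7096]  nu=[-1.9315]  x^+=[0.9271, -3.6806]  P^+=[0.6406 0.1029; 0.1029 0.8091]
step 2: x^-=[-0.5083, -3.6806]  P^-=[1.1340 0.4075; 0.4075 1.0791]  H_jac=[0.2666 -0.0368]  S=[0.3541]  K=[0.8115; 0.1946]  nu=[-2.3052]  x^+=[-2.3790, -4.1292]  P^+=[0.9008 0.3516; 0.3516 1.0657]
step 3: x^-=[-3.9893, -4.1292]  P^-=[1.6271 0.7562; 0.7562 1.3357]  H_jac=[0.1253 -0.1210]  S=[0.3022]  K=[0.3717; -0.2215]  nu=[0.5890]  x^+=[-3.7704, -4.2596]  P^+=[1.5854 0.7811; 0.7811 1.3209]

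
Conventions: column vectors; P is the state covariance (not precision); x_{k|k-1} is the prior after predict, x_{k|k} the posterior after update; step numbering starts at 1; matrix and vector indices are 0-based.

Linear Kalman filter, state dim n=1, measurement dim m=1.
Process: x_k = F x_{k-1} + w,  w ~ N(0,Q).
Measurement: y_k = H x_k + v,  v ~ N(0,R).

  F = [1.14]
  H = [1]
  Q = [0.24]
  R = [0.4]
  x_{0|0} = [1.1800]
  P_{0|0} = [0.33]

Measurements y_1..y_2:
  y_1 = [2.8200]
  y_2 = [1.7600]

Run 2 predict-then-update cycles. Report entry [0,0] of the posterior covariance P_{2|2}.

P_post[0,0] = 0.2342

step 1: x^-=[1.3452]  P^-=[0.6689]  S=[1.0689]  K=[0.6258]  nu=[1.4748]  x^+=[2.2681]  P^+=[0.2503]
step 2: x^-=[2.5856]  P^-=[0.5653]  S=[0.9653]  K=[0.5856]  nu=[-0.8256]  x^+=[2.1021]  P^+=[0.2342]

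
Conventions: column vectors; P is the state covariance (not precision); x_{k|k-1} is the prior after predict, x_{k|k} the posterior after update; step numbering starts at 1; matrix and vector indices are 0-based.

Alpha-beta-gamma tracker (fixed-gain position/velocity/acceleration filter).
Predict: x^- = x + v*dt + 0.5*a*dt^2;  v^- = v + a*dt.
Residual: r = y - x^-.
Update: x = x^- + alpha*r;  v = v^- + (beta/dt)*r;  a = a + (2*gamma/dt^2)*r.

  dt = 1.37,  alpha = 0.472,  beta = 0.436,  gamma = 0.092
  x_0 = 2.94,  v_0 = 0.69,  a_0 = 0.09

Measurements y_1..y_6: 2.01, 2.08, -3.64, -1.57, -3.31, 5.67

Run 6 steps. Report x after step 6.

step 1: x_pred=3.9698  r=-1.9598  x^+=3.0448  v^+=0.1896  a^+=-0.1021
step 2: x_pred=3.2087  r=-1.1287  x^+=2.6759  v^+=-0.3095  a^+=-0.2128
step 3: x_pred=2.0523  r=-5.6923  x^+=-0.6345  v^+=-2.4125  a^+=-0.7708
step 4: x_pred=-4.6630  r=3.0930  x^+=-3.2031  v^+=-2.4842  a^+=-0.4676
step 5: x_pred=-7.0453  r=3.7353  x^+=-5.2822  v^+=-1.9360  a^+=-0.1014
step 6: x_pred=-8.0298  r=13.6998  x^+=-1.5635  v^+=2.2850  a^+=1.2416

x_post = -1.5635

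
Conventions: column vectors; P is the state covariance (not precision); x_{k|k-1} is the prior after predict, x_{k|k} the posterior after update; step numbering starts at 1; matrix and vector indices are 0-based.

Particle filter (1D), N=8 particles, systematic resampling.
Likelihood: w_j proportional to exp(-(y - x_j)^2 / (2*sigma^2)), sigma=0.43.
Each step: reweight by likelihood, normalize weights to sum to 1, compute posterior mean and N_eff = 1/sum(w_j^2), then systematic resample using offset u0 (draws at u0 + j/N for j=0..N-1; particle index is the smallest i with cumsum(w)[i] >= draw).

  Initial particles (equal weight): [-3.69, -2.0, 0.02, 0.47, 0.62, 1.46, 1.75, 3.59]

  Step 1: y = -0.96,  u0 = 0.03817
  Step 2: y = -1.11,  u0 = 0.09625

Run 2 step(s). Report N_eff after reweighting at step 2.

step 1: w=[0.0000, 0.4027, 0.5588, 0.0298, 0.0088, 0.0000, 0.0000, 0.0000]  mean=-0.7747  Neff=2.1037  idx=[1, 1, 1, 2, 2, 2, 2, 2]
step 2: w=[0.2300, 0.2300, 0.2300, 0.0620, 0.0620, 0.0620, 0.0620, 0.0620]  mean=-1.3738  Neff=5.6204  idx=[0, 0, 1, 2, 2, 3, 5, 7]

N_eff = 5.6204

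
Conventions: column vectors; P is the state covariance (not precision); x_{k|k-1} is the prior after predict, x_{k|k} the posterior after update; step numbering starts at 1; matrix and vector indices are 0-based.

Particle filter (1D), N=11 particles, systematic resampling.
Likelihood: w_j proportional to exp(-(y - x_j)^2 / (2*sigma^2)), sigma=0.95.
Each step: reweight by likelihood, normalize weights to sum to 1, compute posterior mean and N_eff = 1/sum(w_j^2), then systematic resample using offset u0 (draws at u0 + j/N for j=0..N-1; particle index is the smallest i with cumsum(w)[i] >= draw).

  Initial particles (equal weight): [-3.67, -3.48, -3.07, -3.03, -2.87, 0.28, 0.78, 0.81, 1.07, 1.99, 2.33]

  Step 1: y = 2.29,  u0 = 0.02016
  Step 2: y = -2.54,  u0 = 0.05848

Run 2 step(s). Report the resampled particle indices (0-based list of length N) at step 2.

step 1: w=[0.0000, 0.0000, 0.0000, 0.0000, 0.0000, 0.0347, 0.0919, 0.0966, 0.1426, 0.3093, 0.3249]  mean=1.6848  Neff=4.1572  idx=[5, 6, 7, 8, 9, 9, 9, 9, 10, 10, 10]
step 2: w=[0.7092, 0.1294, 0.1159, 0.0425, 0.0007, 0.0007, 0.0007, 0.0007, 0.0001, 0.0001, 0.0001]  mean=0.4450  Neff=1.8695  idx=[0, 0, 0, 0, 0, 0, 0, 0, 1, 2, 3]

resampled_idx = [0, 0, 0, 0, 0, 0, 0, 0, 1, 2, 3]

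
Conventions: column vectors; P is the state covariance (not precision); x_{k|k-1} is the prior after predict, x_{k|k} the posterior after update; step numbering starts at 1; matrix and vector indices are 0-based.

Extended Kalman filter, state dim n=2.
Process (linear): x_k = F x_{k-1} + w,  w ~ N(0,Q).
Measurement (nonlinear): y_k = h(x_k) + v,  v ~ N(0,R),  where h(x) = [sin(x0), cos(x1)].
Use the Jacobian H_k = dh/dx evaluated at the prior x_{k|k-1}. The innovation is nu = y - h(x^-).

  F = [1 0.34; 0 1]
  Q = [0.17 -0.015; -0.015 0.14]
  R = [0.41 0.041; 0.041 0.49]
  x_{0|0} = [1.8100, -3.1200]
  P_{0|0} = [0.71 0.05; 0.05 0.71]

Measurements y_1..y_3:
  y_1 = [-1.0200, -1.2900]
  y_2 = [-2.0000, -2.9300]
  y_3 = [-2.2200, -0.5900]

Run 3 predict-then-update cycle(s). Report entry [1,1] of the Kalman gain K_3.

step 1: x^-=[0.7492, -3.1200]  P^-=[0.9961 0.2764; 0.2764 0.8500]  H_jac=[0.7322 0.0000; 0.0000 0.0216]  S=[0.9441 0.0454; 0.0454 0.4904]  K=[0.7754 -0.0596; 0.2135 0.0177]  nu=[-1.7011, -0.2902]  x^+=[-0.5526, -3.4884]  P^+=[0.4309 0.1206; 0.1206 0.8065]
step 2: x^-=[-1.7386, -3.4884]  P^-=[0.7761 0.3797; 0.3797 0.9465]  H_jac=[-0.1670 0.0000; 0.0000 -0.3399]  S=[0.4317 0.0626; 0.0626 0.5993]  K=[-0.2732 -0.1868; -0.0702 -0.5294]  nu=[-1.0140, -1.9895]  x^+=[-1.0899, -2.3639]  P^+=[0.7165 0.3023; 0.3023 0.7717]
step 3: x^-=[-1.8936, -2.3639]  P^-=[1.1813 0.5497; 0.5497 0.9117]  H_jac=[-0.3172 0.0000; 0.0000 0.7016]  S=[0.5289 -0.0813; -0.0813 0.9388]  K=[-0.6541 0.3541; -0.2280 0.6616]  nu=[-1.2716, 0.1226]  x^+=[-1.0184, -1.9930]  P^+=[0.7996 0.2091; 0.2091 0.4487]

K[1,1] = 0.6616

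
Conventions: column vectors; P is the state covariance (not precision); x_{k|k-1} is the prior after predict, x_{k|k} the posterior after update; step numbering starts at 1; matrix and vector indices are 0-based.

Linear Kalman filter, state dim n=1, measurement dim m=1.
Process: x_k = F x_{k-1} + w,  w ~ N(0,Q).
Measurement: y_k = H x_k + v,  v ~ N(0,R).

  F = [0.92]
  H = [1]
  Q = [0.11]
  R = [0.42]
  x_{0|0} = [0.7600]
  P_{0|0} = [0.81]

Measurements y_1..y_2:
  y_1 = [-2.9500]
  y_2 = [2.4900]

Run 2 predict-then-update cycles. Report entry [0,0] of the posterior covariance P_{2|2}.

step 1: x^-=[0.6992]  P^-=[0.7956]  S=[1.2156]  K=[0.6545]  nu=[-3.6492]  x^+=[-1.6892]  P^+=[0.2749]
step 2: x^-=[-1.5540]  P^-=[0.3427]  S=[0.7627]  K=[0.4493]  nu=[4.0440]  x^+=[0.2629]  P^+=[0.1887]

P_post[0,0] = 0.1887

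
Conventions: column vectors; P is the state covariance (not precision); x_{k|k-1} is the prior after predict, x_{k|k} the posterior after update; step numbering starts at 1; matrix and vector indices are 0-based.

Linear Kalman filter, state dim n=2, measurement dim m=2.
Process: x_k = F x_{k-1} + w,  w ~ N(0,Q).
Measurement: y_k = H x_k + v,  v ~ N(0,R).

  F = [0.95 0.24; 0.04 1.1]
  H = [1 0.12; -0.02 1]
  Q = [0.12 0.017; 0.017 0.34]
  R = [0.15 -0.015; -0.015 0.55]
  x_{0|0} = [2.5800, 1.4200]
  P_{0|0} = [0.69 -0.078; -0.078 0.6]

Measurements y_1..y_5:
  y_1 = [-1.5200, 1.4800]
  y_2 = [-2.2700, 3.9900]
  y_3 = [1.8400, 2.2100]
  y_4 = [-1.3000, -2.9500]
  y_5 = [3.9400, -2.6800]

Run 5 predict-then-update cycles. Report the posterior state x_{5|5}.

step 1: x^-=[2.7918, 1.6652]  P^-=[0.7417 0.1194; 0.1194 1.0602]  S=[0.9356 0.2165; 0.2165 1.6058]  K=[0.8185 -0.0452; 0.1147 0.6433]  nu=[-4.5116, -0.1294]  x^+=[-0.8952, 1.0644]  P^+=[0.1276 -0.0346; -0.0346 0.3514]
step 2: x^-=[-0.5950, 1.1351]  P^-=[0.2396 0.0781; 0.0781 0.7624]  S=[0.4194 0.1496; 0.1496 1.3093]  K=[0.5982 -0.0124; 0.2055 0.5576]  nu=[-1.8112, 2.8430]  x^+=[-1.7135, 2.3481]  P^+=[0.0916 -0.0139; -0.0139 0.3033]
step 3: x^-=[-1.0643, 2.5143]  P^-=[0.2138 0.0859; 0.0859 0.7059]  S=[0.3945 0.1511; 0.1511 1.2526]  K=[0.5693 -0.0035; 0.2275 0.5348]  nu=[2.6026, -0.3256]  x^+=[0.4185, 2.9324]  P^+=[0.0865 -0.0088; -0.0088 0.2905]
step 4: x^-=[1.1013, 3.2424]  P^-=[0.2108 0.0878; 0.0878 0.6909]  S=[0.3918 0.1512; 0.1512 1.2375]  K=[0.5655 -0.0016; 0.2315 0.5286]  nu=[-2.7904, -6.1703]  x^+=[-0.4668, -0.6654]  P^+=[0.0858 -0.0077; -0.0077 0.2871]
step 5: x^-=[-0.6031, -0.7506]  P^-=[0.2105 0.0880; 0.0880 0.6869]  S=[0.3915 0.1510; 0.1510 1.2334]  K=[0.5651 -0.0013; 0.2320 0.5270]  nu=[4.6332, -1.9415]  x^+=[2.0174, -0.6988]  P^+=[0.0857 -0.0075; -0.0075 0.2862]

x_post = [2.0174, -0.6988]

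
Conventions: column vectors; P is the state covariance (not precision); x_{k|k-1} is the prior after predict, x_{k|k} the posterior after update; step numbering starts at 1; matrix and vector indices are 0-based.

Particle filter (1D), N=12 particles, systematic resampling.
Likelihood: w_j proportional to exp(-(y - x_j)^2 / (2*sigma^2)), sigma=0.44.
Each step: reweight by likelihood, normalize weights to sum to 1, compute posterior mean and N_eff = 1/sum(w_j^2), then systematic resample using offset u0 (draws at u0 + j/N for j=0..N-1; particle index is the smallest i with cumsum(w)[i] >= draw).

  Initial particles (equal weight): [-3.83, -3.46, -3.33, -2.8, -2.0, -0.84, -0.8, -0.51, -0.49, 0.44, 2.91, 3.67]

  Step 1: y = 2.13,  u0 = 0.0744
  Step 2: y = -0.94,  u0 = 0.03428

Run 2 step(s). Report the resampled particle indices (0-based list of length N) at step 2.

step 1: w=[0.0000, 0.0000, 0.0000, 0.0000, 0.0000, 0.0000, 0.0000, 0.0000, 0.0000, 0.0030, 0.9866, 0.0104]  mean=2.9106  Neff=1.0271  idx=[10, 10, 10, 10, 10, 10, 10, 10, 10, 10, 10, 11]
step 2: w=[0.0909, 0.0909, 0.0909, 0.0909, 0.0909, 0.0909, 0.0909, 0.0909, 0.0909, 0.0909, 0.0909, 0.0000]  mean=2.9100  Neff=11.0000  idx=[0, 1, 2, 3, 4, 4, 5, 6, 7, 8, 9, 10]

resampled_idx = [0, 1, 2, 3, 4, 4, 5, 6, 7, 8, 9, 10]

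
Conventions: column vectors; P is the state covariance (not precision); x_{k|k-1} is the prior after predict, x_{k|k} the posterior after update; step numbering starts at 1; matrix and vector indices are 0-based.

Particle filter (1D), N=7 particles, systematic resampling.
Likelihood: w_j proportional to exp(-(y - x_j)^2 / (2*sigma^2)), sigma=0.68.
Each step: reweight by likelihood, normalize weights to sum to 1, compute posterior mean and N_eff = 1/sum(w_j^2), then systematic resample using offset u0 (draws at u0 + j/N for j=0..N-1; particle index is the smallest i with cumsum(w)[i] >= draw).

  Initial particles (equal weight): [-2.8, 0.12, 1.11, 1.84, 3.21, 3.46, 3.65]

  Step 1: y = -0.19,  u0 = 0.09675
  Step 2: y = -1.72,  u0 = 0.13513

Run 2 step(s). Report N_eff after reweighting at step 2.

step 1: w=[0.0006, 0.8389, 0.1497, 0.0108, 0.0000, 0.0000, 0.0000]  mean=0.2851  Neff=1.3769  idx=[1, 1, 1, 1, 1, 1, 2]
step 2: w=[0.1665, 0.1665, 0.1665, 0.1665, 0.1665, 0.1665, 0.0011]  mean=0.1211  Neff=6.0134  idx=[0, 1, 2, 3, 4, 5, 5]

N_eff = 6.0134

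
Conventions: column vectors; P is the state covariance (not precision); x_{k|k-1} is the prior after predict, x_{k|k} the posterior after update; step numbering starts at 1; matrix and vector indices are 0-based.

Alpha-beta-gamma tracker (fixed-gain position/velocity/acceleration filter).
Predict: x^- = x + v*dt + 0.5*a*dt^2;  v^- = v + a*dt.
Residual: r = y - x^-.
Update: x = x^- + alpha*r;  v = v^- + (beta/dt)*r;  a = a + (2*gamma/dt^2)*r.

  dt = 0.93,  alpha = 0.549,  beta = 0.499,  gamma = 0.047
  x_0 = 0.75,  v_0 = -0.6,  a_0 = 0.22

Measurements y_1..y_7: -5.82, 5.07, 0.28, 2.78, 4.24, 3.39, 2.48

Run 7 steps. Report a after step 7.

step 1: x_pred=0.2871  r=-6.1071  x^+=-3.0657  v^+=-3.6722  a^+=-0.4437
step 2: x_pred=-6.6728  r=11.7428  x^+=-0.2260  v^+=2.2158  a^+=0.8325
step 3: x_pred=2.1947  r=-1.9147  x^+=1.1435  v^+=1.9626  a^+=0.6244
step 4: x_pred=3.2388  r=-0.4588  x^+=2.9869  v^+=2.2972  a^+=0.5745
step 5: x_pred=5.3717  r=-1.1317  x^+=4.7504  v^+=2.2242  a^+=0.4515
step 6: x_pred=7.0142  r=-3.6242  x^+=5.0245  v^+=0.6996  a^+=0.0576
step 7: x_pred=5.7000  r=-3.2200  x^+=3.9322  v^+=-0.9746  a^+=-0.2923

a_post = -0.2923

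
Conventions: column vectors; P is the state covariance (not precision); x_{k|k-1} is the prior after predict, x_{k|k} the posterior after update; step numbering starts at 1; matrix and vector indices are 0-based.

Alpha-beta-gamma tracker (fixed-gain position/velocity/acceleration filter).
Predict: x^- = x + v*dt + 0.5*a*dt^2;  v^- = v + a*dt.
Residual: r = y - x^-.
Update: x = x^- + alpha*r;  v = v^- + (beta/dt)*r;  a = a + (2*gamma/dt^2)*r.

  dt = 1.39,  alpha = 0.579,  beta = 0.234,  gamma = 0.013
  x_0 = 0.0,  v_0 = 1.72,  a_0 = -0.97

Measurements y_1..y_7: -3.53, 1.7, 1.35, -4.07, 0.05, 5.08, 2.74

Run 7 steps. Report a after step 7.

step 1: x_pred=1.4537  r=-4.9837  x^+=-1.4318  v^+=-0.4673  a^+=-1.0371
step 2: x_pred=-3.0832  r=4.7832  x^+=-0.3137  v^+=-1.1036  a^+=-0.9727
step 3: x_pred=-2.7874  r=4.1374  x^+=-0.3918  v^+=-1.7591  a^+=-0.9170
step 4: x_pred=-3.7229  r=-0.3471  x^+=-3.9239  v^+=-3.0922  a^+=-0.9217
step 5: x_pred=-9.1124  r=9.1624  x^+=-3.8074  v^+=-2.8309  a^+=-0.7984
step 6: x_pred=-8.5136  r=13.5936  x^+=-0.6429  v^+=-1.6523  a^+=-0.6155
step 7: x_pred=-3.5341  r=6.2741  x^+=0.0986  v^+=-1.4515  a^+=-0.5310

a_post = -0.5310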